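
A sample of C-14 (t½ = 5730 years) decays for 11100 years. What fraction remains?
N/N₀ = (1/2)^(t/t½) = 0.2611 = 26.1%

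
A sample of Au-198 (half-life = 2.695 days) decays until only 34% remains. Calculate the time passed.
t = t½ × log₂(N₀/N) = 4.194 days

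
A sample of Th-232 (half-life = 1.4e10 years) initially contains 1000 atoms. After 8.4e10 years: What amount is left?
N = N₀(1/2)^(t/t½) = 15.62 atoms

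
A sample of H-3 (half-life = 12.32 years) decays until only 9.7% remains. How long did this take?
t = t½ × log₂(N₀/N) = 41.47 years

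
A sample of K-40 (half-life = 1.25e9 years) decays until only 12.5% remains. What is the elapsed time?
t = t½ × log₂(N₀/N) = 3.75e9 years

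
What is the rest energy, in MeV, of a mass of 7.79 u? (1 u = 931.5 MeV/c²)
E = mc² = 7256 MeV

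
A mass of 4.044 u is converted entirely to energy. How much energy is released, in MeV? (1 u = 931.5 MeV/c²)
E = mc² = 3767 MeV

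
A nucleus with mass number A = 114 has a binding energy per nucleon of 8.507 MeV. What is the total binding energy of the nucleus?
B.E. = 8.507 × 114 = 969.8 MeV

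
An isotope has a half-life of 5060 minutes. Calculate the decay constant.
λ = ln(2)/t½ = 1.37e-4 minute⁻¹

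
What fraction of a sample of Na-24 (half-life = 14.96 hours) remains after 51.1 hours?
N/N₀ = (1/2)^(t/t½) = 0.0937 = 9.37%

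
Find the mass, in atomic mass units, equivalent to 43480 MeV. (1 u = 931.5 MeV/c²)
m = E/c² = 46.68 u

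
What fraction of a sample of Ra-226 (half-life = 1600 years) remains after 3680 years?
N/N₀ = (1/2)^(t/t½) = 0.2031 = 20.3%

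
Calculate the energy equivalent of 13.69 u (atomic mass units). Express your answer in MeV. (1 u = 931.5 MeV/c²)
E = mc² = 12750 MeV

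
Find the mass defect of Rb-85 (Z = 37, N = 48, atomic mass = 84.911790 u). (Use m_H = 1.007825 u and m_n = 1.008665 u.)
Δm = Z·m_H + N·m_n − M = 0.7937 u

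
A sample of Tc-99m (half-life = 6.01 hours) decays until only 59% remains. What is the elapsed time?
t = t½ × log₂(N₀/N) = 4.575 hours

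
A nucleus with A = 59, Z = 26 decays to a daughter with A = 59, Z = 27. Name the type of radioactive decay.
ΔA = 0, ΔZ = +1 ⇒ beta-minus decay (β⁻)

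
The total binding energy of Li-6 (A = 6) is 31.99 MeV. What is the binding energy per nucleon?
B.E./A = 31.99/6 = 5.332 MeV/nucleon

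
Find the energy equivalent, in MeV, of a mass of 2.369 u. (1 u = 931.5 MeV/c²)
E = mc² = 2207 MeV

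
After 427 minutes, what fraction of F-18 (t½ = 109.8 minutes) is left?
N/N₀ = (1/2)^(t/t½) = 0.0675 = 6.75%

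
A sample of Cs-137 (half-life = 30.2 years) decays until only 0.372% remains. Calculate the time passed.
t = t½ × log₂(N₀/N) = 243.7 years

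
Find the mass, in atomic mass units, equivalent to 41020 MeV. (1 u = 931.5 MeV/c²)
m = E/c² = 44.04 u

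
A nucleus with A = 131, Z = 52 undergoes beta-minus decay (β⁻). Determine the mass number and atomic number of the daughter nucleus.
Daughter: A = 131, Z = 53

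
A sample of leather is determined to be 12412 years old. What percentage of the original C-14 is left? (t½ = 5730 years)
N/N₀ = (1/2)^(t/t½) = 0.2228 = 22.3%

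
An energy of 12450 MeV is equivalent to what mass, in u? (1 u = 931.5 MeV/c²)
m = E/c² = 13.37 u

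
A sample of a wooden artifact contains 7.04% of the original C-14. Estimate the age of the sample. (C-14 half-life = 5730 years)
Age = t½ × log₂(1/ratio) = 21940 years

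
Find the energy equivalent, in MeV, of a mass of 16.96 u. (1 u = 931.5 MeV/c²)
E = mc² = 15800 MeV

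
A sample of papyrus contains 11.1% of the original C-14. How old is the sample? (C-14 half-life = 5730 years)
Age = t½ × log₂(1/ratio) = 18170 years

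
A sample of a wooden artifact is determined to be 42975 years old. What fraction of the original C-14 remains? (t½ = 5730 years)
N/N₀ = (1/2)^(t/t½) = 0.005524 = 0.552%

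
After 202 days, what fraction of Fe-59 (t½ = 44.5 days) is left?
N/N₀ = (1/2)^(t/t½) = 0.04301 = 4.3%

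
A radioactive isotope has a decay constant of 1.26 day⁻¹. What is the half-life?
t½ = ln(2)/λ = 0.5501 days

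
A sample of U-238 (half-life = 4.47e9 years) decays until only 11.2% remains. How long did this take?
t = t½ × log₂(N₀/N) = 1.412e10 years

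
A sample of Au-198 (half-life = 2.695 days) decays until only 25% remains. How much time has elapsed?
t = t½ × log₂(N₀/N) = 5.39 days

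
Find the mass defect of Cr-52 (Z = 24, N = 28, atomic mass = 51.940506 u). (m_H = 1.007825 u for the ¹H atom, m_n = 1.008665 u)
Δm = Z·m_H + N·m_n − M = 0.4899 u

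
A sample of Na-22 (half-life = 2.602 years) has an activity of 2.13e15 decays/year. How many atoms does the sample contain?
N = A/λ = 7.996e15 atoms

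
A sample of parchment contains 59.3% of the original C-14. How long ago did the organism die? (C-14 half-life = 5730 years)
Age = t½ × log₂(1/ratio) = 4320 years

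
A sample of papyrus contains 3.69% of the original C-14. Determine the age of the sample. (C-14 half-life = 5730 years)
Age = t½ × log₂(1/ratio) = 27280 years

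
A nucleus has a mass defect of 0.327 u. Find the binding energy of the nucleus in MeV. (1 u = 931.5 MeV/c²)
B.E. = Δm × 931.5 = 304.6 MeV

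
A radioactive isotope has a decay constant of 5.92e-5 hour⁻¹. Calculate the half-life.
t½ = ln(2)/λ = 11710 hours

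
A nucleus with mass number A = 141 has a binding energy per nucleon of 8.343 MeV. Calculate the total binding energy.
B.E. = 8.343 × 141 = 1176 MeV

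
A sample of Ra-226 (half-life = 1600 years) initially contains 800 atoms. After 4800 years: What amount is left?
N = N₀(1/2)^(t/t½) = 100 atoms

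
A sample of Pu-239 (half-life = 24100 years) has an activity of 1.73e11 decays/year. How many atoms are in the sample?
N = A/λ = 6.015e15 atoms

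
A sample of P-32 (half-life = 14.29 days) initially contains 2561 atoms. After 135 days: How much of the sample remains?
N = N₀(1/2)^(t/t½) = 3.669 atoms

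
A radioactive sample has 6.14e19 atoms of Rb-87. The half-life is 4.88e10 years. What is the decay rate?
A = λN = 8.721e8 decays/year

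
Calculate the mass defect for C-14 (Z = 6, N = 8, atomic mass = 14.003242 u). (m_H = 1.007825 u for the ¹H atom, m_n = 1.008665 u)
Δm = Z·m_H + N·m_n − M = 0.113 u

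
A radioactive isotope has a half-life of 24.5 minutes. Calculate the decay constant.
λ = ln(2)/t½ = 0.02829 minute⁻¹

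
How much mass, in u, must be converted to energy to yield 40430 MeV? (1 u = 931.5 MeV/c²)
m = E/c² = 43.4 u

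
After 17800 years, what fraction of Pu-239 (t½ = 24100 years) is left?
N/N₀ = (1/2)^(t/t½) = 0.5993 = 59.9%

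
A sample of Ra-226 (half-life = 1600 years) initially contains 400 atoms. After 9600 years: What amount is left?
N = N₀(1/2)^(t/t½) = 6.25 atoms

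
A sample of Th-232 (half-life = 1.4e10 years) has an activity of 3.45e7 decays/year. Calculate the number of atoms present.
N = A/λ = 6.968e17 atoms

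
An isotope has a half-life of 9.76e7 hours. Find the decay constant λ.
λ = ln(2)/t½ = 7.102e-9 hour⁻¹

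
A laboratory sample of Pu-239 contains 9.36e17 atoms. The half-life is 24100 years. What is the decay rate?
A = λN = 2.692e13 decays/year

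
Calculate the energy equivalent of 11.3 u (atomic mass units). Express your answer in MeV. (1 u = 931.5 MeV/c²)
E = mc² = 10530 MeV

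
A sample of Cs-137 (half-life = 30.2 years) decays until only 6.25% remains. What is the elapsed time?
t = t½ × log₂(N₀/N) = 120.8 years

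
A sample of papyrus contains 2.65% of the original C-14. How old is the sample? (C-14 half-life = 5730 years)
Age = t½ × log₂(1/ratio) = 30010 years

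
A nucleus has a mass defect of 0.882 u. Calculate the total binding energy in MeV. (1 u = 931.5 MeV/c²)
B.E. = Δm × 931.5 = 821.6 MeV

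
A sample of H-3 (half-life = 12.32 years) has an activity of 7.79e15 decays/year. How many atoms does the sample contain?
N = A/λ = 1.385e17 atoms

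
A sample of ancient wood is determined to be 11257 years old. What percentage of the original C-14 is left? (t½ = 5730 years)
N/N₀ = (1/2)^(t/t½) = 0.2562 = 25.6%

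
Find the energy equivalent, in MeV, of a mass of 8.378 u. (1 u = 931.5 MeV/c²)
E = mc² = 7804 MeV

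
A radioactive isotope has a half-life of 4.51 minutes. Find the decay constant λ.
λ = ln(2)/t½ = 0.1537 minute⁻¹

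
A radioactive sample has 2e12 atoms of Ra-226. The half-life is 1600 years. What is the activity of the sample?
A = λN = 8.664e8 decays/year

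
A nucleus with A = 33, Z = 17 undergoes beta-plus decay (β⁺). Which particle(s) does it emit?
β⁺: positron (e⁺) + neutrino (νₑ)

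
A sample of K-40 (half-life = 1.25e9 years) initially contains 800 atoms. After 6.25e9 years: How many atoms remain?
N = N₀(1/2)^(t/t½) = 25 atoms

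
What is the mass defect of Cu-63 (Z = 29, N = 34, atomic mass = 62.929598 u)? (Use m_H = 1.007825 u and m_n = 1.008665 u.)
Δm = Z·m_H + N·m_n − M = 0.5919 u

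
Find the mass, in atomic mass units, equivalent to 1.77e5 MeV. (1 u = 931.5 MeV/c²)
m = E/c² = 190 u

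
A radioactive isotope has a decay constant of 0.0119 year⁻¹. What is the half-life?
t½ = ln(2)/λ = 58.25 years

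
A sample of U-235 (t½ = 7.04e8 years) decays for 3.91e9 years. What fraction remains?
N/N₀ = (1/2)^(t/t½) = 0.02129 = 2.13%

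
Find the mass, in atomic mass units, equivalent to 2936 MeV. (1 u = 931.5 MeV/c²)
m = E/c² = 3.152 u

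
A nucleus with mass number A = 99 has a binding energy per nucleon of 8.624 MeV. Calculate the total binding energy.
B.E. = 8.624 × 99 = 853.8 MeV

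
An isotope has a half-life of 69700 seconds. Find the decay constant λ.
λ = ln(2)/t½ = 9.945e-6 second⁻¹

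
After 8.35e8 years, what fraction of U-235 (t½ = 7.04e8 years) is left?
N/N₀ = (1/2)^(t/t½) = 0.4395 = 43.9%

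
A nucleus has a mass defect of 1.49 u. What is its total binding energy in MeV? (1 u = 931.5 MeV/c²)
B.E. = Δm × 931.5 = 1388 MeV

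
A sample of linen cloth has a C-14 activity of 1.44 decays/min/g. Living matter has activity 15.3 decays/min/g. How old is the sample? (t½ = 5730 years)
Age = t½ × log₂(A₀/A) = 19540 years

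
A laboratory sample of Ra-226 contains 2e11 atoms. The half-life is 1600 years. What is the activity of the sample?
A = λN = 8.664e7 decays/year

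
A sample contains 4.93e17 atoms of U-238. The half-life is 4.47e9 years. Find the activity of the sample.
A = λN = 7.645e7 decays/year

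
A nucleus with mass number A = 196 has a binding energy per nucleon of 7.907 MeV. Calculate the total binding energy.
B.E. = 7.907 × 196 = 1550 MeV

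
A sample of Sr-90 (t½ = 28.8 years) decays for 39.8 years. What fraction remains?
N/N₀ = (1/2)^(t/t½) = 0.3837 = 38.4%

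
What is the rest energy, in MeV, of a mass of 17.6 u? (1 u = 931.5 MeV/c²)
E = mc² = 16390 MeV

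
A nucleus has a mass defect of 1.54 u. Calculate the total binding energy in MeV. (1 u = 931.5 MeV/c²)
B.E. = Δm × 931.5 = 1435 MeV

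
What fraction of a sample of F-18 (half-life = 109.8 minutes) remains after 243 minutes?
N/N₀ = (1/2)^(t/t½) = 0.2157 = 21.6%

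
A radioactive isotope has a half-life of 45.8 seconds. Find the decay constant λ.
λ = ln(2)/t½ = 0.01513 second⁻¹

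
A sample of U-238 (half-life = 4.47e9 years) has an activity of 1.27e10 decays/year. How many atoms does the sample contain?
N = A/λ = 8.19e19 atoms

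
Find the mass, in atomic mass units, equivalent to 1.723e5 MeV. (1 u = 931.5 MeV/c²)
m = E/c² = 185 u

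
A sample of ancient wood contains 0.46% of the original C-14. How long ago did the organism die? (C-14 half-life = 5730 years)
Age = t½ × log₂(1/ratio) = 44490 years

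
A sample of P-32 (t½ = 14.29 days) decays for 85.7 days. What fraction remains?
N/N₀ = (1/2)^(t/t½) = 0.01566 = 1.57%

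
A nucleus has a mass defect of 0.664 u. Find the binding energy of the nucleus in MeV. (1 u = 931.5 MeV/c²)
B.E. = Δm × 931.5 = 618.5 MeV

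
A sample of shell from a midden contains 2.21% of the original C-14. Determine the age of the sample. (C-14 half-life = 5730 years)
Age = t½ × log₂(1/ratio) = 31510 years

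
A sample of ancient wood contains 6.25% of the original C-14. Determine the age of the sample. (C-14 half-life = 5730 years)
Age = t½ × log₂(1/ratio) = 22920 years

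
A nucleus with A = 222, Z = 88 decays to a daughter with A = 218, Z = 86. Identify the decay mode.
ΔA = -4, ΔZ = -2 ⇒ alpha decay (α)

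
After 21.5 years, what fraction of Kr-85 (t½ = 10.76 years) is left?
N/N₀ = (1/2)^(t/t½) = 0.2503 = 25%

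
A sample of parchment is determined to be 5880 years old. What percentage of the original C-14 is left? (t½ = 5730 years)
N/N₀ = (1/2)^(t/t½) = 0.491 = 49.1%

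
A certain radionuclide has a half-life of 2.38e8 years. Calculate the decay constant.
λ = ln(2)/t½ = 2.912e-9 year⁻¹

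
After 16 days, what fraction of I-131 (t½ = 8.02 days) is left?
N/N₀ = (1/2)^(t/t½) = 0.2509 = 25.1%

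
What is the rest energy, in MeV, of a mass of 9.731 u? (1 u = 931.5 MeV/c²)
E = mc² = 9064 MeV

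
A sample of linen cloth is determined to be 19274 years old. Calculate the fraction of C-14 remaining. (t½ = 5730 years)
N/N₀ = (1/2)^(t/t½) = 0.09715 = 9.71%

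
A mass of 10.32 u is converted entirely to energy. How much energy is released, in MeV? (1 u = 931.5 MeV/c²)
E = mc² = 9613 MeV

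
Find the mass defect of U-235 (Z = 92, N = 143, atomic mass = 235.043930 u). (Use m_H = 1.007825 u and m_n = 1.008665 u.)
Δm = Z·m_H + N·m_n − M = 1.915 u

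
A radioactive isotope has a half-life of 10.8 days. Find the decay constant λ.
λ = ln(2)/t½ = 0.06418 day⁻¹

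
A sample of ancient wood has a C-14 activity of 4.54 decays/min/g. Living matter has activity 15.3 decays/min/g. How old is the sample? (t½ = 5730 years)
Age = t½ × log₂(A₀/A) = 10040 years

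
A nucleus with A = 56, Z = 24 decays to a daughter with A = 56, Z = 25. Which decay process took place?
ΔA = 0, ΔZ = +1 ⇒ beta-minus decay (β⁻)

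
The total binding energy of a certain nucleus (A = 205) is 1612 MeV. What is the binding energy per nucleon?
B.E./A = 1612/205 = 7.863 MeV/nucleon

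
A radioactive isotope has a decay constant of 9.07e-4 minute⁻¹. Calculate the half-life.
t½ = ln(2)/λ = 764.2 minutes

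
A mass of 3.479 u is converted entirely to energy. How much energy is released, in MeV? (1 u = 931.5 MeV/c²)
E = mc² = 3241 MeV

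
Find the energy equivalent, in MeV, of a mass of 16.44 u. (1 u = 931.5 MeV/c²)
E = mc² = 15310 MeV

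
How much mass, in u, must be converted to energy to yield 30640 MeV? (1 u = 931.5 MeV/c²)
m = E/c² = 32.89 u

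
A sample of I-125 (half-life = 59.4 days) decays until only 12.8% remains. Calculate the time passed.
t = t½ × log₂(N₀/N) = 176.2 days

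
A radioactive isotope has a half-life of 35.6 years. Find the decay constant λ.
λ = ln(2)/t½ = 0.01947 year⁻¹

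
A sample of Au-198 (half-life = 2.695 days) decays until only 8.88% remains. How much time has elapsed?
t = t½ × log₂(N₀/N) = 9.414 days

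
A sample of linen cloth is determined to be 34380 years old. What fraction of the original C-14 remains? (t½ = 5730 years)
N/N₀ = (1/2)^(t/t½) = 0.01562 = 1.56%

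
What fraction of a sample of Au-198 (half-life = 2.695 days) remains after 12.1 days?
N/N₀ = (1/2)^(t/t½) = 0.04451 = 4.45%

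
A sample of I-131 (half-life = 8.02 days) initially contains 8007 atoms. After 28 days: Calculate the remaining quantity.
N = N₀(1/2)^(t/t½) = 712 atoms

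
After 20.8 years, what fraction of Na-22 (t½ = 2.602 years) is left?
N/N₀ = (1/2)^(t/t½) = 0.003923 = 0.392%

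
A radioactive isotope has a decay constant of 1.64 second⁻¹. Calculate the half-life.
t½ = ln(2)/λ = 0.4227 seconds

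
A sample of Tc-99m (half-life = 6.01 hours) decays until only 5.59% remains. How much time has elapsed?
t = t½ × log₂(N₀/N) = 25.01 hours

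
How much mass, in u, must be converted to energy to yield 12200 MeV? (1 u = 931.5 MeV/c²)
m = E/c² = 13.1 u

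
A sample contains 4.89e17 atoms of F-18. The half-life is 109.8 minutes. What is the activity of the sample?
A = λN = 3.087e15 decays/minute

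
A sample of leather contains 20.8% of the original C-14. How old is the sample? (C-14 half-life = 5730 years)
Age = t½ × log₂(1/ratio) = 12980 years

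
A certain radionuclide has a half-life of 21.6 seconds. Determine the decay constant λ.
λ = ln(2)/t½ = 0.03209 second⁻¹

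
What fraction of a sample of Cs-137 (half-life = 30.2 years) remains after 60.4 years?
N/N₀ = (1/2)^(t/t½) = 0.25 = 25%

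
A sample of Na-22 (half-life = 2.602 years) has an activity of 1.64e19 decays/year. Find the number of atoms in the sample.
N = A/λ = 6.156e19 atoms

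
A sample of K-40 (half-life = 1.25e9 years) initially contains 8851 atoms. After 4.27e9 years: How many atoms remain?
N = N₀(1/2)^(t/t½) = 829.2 atoms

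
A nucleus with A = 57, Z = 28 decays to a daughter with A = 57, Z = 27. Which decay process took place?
ΔA = 0, ΔZ = -1 ⇒ beta-plus decay (β⁺) or electron capture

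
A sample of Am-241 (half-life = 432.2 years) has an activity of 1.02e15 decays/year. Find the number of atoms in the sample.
N = A/λ = 6.36e17 atoms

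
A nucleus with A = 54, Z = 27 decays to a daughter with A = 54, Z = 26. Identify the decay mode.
ΔA = 0, ΔZ = -1 ⇒ beta-plus decay (β⁺) or electron capture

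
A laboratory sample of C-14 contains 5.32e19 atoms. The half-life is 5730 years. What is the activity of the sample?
A = λN = 6.436e15 decays/year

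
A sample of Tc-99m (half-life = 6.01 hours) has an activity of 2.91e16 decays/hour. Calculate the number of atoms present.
N = A/λ = 2.523e17 atoms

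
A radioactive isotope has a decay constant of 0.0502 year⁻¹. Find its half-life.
t½ = ln(2)/λ = 13.81 years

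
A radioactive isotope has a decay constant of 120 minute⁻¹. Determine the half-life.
t½ = ln(2)/λ = 0.005776 minutes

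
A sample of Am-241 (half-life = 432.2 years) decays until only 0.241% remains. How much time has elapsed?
t = t½ × log₂(N₀/N) = 3759 years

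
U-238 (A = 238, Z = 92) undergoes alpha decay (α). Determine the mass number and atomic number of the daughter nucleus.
Daughter: A = 234, Z = 90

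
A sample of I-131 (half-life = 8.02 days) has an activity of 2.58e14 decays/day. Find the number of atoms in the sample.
N = A/λ = 2.985e15 atoms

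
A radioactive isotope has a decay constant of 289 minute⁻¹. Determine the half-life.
t½ = ln(2)/λ = 0.002398 minutes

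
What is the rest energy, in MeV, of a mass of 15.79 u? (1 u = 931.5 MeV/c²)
E = mc² = 14710 MeV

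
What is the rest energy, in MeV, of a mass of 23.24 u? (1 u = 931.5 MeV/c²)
E = mc² = 21650 MeV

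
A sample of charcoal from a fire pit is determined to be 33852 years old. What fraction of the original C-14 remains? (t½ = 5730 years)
N/N₀ = (1/2)^(t/t½) = 0.01666 = 1.67%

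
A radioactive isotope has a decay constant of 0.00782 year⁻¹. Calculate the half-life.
t½ = ln(2)/λ = 88.64 years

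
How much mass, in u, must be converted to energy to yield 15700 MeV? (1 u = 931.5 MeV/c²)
m = E/c² = 16.85 u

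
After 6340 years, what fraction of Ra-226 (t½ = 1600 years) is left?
N/N₀ = (1/2)^(t/t½) = 0.06415 = 6.41%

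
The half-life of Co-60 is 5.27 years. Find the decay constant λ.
λ = ln(2)/t½ = 0.1315 year⁻¹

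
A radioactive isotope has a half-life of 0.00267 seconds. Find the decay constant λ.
λ = ln(2)/t½ = 259.6 second⁻¹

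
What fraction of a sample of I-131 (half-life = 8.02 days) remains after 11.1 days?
N/N₀ = (1/2)^(t/t½) = 0.3831 = 38.3%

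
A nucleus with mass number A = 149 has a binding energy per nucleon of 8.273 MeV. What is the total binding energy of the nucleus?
B.E. = 8.273 × 149 = 1233 MeV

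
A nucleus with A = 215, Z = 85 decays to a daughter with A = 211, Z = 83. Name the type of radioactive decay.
ΔA = -4, ΔZ = -2 ⇒ alpha decay (α)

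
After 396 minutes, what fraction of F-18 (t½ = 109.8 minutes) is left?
N/N₀ = (1/2)^(t/t½) = 0.0821 = 8.21%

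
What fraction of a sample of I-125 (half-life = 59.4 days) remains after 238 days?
N/N₀ = (1/2)^(t/t½) = 0.06221 = 6.22%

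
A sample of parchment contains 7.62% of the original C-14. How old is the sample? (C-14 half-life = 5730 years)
Age = t½ × log₂(1/ratio) = 21280 years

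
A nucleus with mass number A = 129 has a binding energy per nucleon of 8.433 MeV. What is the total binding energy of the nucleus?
B.E. = 8.433 × 129 = 1088 MeV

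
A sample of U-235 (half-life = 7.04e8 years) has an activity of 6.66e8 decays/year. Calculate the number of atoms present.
N = A/λ = 6.764e17 atoms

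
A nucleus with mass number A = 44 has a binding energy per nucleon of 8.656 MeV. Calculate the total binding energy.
B.E. = 8.656 × 44 = 380.9 MeV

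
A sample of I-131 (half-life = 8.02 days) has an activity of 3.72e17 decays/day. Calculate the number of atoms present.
N = A/λ = 4.304e18 atoms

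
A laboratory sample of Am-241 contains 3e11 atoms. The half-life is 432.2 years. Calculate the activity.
A = λN = 4.811e8 decays/year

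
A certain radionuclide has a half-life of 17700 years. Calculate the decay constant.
λ = ln(2)/t½ = 3.916e-5 year⁻¹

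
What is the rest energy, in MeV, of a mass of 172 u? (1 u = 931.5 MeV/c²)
E = mc² = 1.602e5 MeV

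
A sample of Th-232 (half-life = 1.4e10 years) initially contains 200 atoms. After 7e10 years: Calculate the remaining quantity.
N = N₀(1/2)^(t/t½) = 6.25 atoms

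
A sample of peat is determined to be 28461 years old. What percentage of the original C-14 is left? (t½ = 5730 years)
N/N₀ = (1/2)^(t/t½) = 0.03197 = 3.2%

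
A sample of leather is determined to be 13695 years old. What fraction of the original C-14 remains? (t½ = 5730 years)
N/N₀ = (1/2)^(t/t½) = 0.1908 = 19.1%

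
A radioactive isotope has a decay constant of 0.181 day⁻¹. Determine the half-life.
t½ = ln(2)/λ = 3.83 days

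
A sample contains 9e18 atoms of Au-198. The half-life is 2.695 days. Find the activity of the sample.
A = λN = 2.315e18 decays/day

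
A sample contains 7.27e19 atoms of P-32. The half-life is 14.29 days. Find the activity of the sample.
A = λN = 3.526e18 decays/day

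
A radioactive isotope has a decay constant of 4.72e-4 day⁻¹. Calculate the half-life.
t½ = ln(2)/λ = 1469 days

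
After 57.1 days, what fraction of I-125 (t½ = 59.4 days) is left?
N/N₀ = (1/2)^(t/t½) = 0.5136 = 51.4%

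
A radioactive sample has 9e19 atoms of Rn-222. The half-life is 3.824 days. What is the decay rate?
A = λN = 1.631e19 decays/day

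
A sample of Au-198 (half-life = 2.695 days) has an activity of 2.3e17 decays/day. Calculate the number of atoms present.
N = A/λ = 8.943e17 atoms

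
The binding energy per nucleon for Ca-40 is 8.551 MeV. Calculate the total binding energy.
B.E. = 8.551 × 40 = 342 MeV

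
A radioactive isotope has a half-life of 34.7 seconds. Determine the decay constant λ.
λ = ln(2)/t½ = 0.01998 second⁻¹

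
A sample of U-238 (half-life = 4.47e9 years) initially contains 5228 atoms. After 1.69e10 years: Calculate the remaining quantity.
N = N₀(1/2)^(t/t½) = 380.4 atoms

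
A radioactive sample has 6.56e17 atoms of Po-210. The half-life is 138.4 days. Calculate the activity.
A = λN = 3.285e15 decays/day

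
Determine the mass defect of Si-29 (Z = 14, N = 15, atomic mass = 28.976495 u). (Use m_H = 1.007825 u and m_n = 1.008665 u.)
Δm = Z·m_H + N·m_n − M = 0.263 u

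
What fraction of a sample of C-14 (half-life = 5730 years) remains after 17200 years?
N/N₀ = (1/2)^(t/t½) = 0.1248 = 12.5%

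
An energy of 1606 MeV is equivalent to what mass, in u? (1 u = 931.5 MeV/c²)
m = E/c² = 1.724 u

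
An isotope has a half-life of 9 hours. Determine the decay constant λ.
λ = ln(2)/t½ = 0.07702 hour⁻¹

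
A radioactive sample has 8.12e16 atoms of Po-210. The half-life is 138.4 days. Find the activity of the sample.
A = λN = 4.067e14 decays/day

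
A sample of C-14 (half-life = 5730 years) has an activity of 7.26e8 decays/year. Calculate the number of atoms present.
N = A/λ = 6.002e12 atoms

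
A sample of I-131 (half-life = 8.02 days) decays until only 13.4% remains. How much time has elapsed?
t = t½ × log₂(N₀/N) = 23.26 days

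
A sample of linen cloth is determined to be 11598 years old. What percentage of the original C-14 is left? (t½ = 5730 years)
N/N₀ = (1/2)^(t/t½) = 0.2459 = 24.6%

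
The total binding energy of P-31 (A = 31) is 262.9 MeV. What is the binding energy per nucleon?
B.E./A = 262.9/31 = 8.481 MeV/nucleon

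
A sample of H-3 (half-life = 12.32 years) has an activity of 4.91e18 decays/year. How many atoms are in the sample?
N = A/λ = 8.727e19 atoms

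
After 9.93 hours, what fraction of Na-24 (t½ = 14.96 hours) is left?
N/N₀ = (1/2)^(t/t½) = 0.6312 = 63.1%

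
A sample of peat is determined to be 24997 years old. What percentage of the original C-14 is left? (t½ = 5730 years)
N/N₀ = (1/2)^(t/t½) = 0.04861 = 4.86%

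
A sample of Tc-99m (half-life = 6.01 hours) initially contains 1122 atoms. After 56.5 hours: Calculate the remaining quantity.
N = N₀(1/2)^(t/t½) = 1.66 atoms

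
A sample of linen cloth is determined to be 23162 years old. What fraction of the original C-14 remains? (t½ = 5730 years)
N/N₀ = (1/2)^(t/t½) = 0.0607 = 6.07%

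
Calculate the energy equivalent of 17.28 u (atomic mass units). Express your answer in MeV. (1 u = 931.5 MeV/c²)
E = mc² = 16100 MeV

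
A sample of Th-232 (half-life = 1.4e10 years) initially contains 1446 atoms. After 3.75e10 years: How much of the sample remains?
N = N₀(1/2)^(t/t½) = 225.9 atoms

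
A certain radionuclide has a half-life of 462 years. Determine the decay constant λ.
λ = ln(2)/t½ = 0.0015 year⁻¹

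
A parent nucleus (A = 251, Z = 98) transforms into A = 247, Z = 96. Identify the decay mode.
ΔA = -4, ΔZ = -2 ⇒ alpha decay (α)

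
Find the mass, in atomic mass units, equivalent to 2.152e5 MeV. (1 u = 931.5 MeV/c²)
m = E/c² = 231 u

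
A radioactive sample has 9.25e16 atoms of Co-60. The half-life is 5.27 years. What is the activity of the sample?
A = λN = 1.217e16 decays/year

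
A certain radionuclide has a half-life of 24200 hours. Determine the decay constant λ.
λ = ln(2)/t½ = 2.864e-5 hour⁻¹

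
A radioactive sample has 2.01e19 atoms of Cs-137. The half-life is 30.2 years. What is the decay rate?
A = λN = 4.613e17 decays/year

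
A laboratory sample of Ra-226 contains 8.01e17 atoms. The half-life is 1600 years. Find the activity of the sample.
A = λN = 3.47e14 decays/year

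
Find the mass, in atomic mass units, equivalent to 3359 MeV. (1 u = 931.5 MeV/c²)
m = E/c² = 3.606 u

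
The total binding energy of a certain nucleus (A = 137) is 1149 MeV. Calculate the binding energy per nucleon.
B.E./A = 1149/137 = 8.387 MeV/nucleon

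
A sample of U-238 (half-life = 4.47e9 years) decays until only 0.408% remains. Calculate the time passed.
t = t½ × log₂(N₀/N) = 3.548e10 years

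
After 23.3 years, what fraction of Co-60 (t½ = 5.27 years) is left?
N/N₀ = (1/2)^(t/t½) = 0.04667 = 4.67%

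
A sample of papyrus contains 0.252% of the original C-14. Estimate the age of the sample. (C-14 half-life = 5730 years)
Age = t½ × log₂(1/ratio) = 49460 years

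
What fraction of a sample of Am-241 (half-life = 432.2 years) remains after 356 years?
N/N₀ = (1/2)^(t/t½) = 0.565 = 56.5%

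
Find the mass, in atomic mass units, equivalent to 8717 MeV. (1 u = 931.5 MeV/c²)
m = E/c² = 9.358 u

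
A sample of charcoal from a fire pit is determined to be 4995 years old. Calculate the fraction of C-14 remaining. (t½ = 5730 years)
N/N₀ = (1/2)^(t/t½) = 0.5465 = 54.6%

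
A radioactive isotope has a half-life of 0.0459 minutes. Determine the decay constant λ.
λ = ln(2)/t½ = 15.1 minute⁻¹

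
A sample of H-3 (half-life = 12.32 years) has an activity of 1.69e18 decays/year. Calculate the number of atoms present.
N = A/λ = 3.004e19 atoms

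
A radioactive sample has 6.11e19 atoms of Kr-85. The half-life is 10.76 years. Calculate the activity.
A = λN = 3.936e18 decays/year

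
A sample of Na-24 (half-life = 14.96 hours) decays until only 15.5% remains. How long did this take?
t = t½ × log₂(N₀/N) = 40.24 hours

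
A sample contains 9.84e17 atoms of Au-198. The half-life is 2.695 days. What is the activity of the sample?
A = λN = 2.531e17 decays/day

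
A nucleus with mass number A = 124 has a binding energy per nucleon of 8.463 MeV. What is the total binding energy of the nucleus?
B.E. = 8.463 × 124 = 1049 MeV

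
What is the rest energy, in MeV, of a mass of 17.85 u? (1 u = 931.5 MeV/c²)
E = mc² = 16630 MeV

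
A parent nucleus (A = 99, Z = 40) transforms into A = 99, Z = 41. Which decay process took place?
ΔA = 0, ΔZ = +1 ⇒ beta-minus decay (β⁻)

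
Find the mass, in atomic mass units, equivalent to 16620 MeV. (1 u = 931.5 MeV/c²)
m = E/c² = 17.84 u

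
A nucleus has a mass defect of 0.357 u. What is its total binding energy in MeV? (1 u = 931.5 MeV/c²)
B.E. = Δm × 931.5 = 332.5 MeV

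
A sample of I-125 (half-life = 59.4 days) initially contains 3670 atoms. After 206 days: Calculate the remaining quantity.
N = N₀(1/2)^(t/t½) = 331.7 atoms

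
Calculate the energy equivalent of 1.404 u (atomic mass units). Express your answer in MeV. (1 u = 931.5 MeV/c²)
E = mc² = 1308 MeV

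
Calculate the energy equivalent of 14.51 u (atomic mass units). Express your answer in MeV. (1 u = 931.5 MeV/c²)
E = mc² = 13520 MeV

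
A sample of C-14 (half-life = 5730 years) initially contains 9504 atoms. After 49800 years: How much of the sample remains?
N = N₀(1/2)^(t/t½) = 22.99 atoms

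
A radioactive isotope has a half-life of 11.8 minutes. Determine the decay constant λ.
λ = ln(2)/t½ = 0.05874 minute⁻¹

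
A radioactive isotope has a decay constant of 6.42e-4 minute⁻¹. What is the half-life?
t½ = ln(2)/λ = 1080 minutes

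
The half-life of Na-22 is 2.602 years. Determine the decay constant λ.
λ = ln(2)/t½ = 0.2664 year⁻¹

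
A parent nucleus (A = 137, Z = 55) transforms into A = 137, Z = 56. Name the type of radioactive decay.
ΔA = 0, ΔZ = +1 ⇒ beta-minus decay (β⁻)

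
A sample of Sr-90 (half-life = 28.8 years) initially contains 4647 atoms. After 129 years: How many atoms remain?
N = N₀(1/2)^(t/t½) = 208.4 atoms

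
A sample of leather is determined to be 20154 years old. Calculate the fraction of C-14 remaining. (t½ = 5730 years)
N/N₀ = (1/2)^(t/t½) = 0.08734 = 8.73%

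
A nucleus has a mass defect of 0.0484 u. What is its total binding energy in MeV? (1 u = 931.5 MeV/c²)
B.E. = Δm × 931.5 = 45.08 MeV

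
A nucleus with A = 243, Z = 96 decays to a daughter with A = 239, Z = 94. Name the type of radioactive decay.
ΔA = -4, ΔZ = -2 ⇒ alpha decay (α)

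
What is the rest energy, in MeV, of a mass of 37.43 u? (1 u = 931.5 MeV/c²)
E = mc² = 34870 MeV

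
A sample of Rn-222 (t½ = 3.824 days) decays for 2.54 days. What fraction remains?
N/N₀ = (1/2)^(t/t½) = 0.631 = 63.1%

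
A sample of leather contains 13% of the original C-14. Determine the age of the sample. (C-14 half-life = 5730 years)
Age = t½ × log₂(1/ratio) = 16870 years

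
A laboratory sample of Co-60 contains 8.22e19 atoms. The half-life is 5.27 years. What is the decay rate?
A = λN = 1.081e19 decays/year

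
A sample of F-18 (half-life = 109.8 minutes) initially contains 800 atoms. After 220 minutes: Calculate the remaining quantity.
N = N₀(1/2)^(t/t½) = 199.5 atoms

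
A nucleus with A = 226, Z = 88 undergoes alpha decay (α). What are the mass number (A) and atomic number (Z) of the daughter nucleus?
Daughter: A = 222, Z = 86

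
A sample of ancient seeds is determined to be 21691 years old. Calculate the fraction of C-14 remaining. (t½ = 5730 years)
N/N₀ = (1/2)^(t/t½) = 0.07252 = 7.25%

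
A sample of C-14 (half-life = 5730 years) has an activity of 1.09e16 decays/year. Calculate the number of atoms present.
N = A/λ = 9.011e19 atoms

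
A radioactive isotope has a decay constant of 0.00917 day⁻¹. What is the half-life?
t½ = ln(2)/λ = 75.59 days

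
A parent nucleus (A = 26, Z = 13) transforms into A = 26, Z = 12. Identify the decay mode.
ΔA = 0, ΔZ = -1 ⇒ beta-plus decay (β⁺) or electron capture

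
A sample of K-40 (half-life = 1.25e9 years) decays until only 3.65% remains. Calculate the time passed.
t = t½ × log₂(N₀/N) = 5.97e9 years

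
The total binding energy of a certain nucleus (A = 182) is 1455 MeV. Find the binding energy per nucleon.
B.E./A = 1455/182 = 7.995 MeV/nucleon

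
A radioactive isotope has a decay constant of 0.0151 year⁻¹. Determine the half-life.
t½ = ln(2)/λ = 45.9 years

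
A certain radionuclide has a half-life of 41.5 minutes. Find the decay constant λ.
λ = ln(2)/t½ = 0.0167 minute⁻¹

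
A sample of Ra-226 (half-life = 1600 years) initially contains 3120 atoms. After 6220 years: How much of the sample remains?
N = N₀(1/2)^(t/t½) = 210.8 atoms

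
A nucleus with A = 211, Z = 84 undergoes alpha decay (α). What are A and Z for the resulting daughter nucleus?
Daughter: A = 207, Z = 82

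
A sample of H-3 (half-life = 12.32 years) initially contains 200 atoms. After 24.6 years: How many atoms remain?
N = N₀(1/2)^(t/t½) = 50.11 atoms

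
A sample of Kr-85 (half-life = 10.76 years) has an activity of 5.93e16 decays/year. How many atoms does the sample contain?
N = A/λ = 9.205e17 atoms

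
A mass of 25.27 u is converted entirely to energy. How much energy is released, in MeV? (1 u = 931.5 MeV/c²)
E = mc² = 23540 MeV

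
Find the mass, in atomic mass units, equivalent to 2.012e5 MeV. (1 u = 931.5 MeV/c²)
m = E/c² = 216 u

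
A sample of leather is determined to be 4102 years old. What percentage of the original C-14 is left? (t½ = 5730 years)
N/N₀ = (1/2)^(t/t½) = 0.6088 = 60.9%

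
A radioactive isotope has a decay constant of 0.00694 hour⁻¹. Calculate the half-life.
t½ = ln(2)/λ = 99.88 hours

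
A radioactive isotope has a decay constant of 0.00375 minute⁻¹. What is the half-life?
t½ = ln(2)/λ = 184.8 minutes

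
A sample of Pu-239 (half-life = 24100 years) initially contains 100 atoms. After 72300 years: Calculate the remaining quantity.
N = N₀(1/2)^(t/t½) = 12.5 atoms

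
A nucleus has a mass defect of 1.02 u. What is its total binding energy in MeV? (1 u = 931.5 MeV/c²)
B.E. = Δm × 931.5 = 950.1 MeV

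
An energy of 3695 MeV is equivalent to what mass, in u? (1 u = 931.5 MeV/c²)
m = E/c² = 3.967 u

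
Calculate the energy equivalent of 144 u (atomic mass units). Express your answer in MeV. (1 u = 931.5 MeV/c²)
E = mc² = 1.341e5 MeV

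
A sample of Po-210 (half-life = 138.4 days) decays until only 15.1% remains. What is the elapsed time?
t = t½ × log₂(N₀/N) = 377.5 days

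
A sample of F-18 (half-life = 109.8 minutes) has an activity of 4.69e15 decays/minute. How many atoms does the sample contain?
N = A/λ = 7.429e17 atoms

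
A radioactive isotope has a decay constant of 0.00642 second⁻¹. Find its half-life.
t½ = ln(2)/λ = 108 seconds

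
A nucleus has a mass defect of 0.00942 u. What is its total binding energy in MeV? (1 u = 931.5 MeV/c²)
B.E. = Δm × 931.5 = 8.775 MeV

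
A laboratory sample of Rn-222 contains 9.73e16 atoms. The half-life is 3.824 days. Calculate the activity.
A = λN = 1.764e16 decays/day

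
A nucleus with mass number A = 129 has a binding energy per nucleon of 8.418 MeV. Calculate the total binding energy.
B.E. = 8.418 × 129 = 1086 MeV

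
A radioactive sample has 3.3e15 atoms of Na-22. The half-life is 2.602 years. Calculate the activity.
A = λN = 8.791e14 decays/year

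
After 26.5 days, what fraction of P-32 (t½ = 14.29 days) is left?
N/N₀ = (1/2)^(t/t½) = 0.2765 = 27.7%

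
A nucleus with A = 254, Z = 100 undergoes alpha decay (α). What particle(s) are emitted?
α particle = ⁴₂He (2 protons + 2 neutrons)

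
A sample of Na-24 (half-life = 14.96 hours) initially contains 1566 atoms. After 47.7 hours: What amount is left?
N = N₀(1/2)^(t/t½) = 171.8 atoms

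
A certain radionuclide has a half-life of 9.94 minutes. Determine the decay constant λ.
λ = ln(2)/t½ = 0.06973 minute⁻¹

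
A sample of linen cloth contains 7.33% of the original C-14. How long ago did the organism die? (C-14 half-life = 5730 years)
Age = t½ × log₂(1/ratio) = 21600 years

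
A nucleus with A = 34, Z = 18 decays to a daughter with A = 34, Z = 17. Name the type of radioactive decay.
ΔA = 0, ΔZ = -1 ⇒ beta-plus decay (β⁺) or electron capture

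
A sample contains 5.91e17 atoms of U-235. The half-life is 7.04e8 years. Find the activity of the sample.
A = λN = 5.819e8 decays/year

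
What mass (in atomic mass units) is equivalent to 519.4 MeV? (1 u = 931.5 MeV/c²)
m = E/c² = 0.5576 u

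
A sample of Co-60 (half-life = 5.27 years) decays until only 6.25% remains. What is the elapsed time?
t = t½ × log₂(N₀/N) = 21.08 years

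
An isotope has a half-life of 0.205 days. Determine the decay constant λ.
λ = ln(2)/t½ = 3.381 day⁻¹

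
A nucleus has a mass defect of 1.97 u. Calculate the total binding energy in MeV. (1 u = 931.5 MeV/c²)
B.E. = Δm × 931.5 = 1835 MeV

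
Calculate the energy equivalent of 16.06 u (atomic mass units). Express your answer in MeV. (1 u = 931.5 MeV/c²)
E = mc² = 14960 MeV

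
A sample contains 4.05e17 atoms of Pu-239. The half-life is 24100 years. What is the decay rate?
A = λN = 1.165e13 decays/year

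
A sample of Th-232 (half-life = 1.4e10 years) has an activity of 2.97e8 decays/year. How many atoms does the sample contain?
N = A/λ = 5.999e18 atoms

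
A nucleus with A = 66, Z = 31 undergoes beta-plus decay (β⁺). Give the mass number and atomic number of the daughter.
Daughter: A = 66, Z = 30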